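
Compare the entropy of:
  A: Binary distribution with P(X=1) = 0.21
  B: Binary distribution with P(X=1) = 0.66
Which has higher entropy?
B

For binary distributions, entropy is maximized at p=0.5 and decreases as p moves toward 0 or 1.

H(A) = H(0.21) = 0.7415 bits
H(B) = H(0.66) = 0.9248 bits

Distribution B (p=0.66) is closer to uniform (p=0.5), so it has higher entropy.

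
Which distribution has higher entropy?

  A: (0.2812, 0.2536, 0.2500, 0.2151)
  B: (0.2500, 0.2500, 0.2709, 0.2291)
B

Both distributions are close to uniform, making this a harder comparison.

H(A) = 1.9936 bits
H(B) = 1.9975 bits

The distribution closer to uniform has higher entropy.
Answer: B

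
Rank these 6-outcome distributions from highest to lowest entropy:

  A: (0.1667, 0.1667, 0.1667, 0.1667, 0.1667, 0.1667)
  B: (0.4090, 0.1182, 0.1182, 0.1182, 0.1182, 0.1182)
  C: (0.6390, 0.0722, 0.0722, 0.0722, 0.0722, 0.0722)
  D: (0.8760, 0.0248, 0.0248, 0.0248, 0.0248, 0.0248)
A > B > C > D

Key insight: Entropy is maximized by uniform distributions and minimized by concentrated distributions.

Entropies:
  H(A) = 2.5850 bits
  H(B) = 2.3482 bits
  H(C) = 1.7817 bits
  H(D) = 0.8287 bits

Ranking: A > B > C > D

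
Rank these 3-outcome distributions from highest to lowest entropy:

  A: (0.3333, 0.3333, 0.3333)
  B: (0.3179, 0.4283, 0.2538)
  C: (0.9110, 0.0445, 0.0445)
A > B > C

Key insight: Entropy is maximized by uniform distributions and minimized by concentrated distributions.

- Uniform distributions have maximum entropy log₂(3) = 1.5850 bits
- The more "peaked" or concentrated a distribution, the lower its entropy

Entropies:
  H(A) = 1.5850 bits
  H(B) = 1.5516 bits
  H(C) = 0.5221 bits

Ranking: A > B > C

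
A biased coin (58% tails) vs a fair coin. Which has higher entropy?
Fair coin

The fair coin is uniform (p=0.5), maximizing binary entropy at 1 bit. The biased coin has H(0.58) ≈ 0.981 bits — its outcome is more predictable, so its entropy is lower.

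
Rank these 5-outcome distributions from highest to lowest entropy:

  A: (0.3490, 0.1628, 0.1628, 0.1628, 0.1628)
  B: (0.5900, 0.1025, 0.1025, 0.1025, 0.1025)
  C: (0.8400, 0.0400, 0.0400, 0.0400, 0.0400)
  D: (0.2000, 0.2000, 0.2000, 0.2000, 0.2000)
D > A > B > C

Key insight: Entropy is maximized by uniform distributions and minimized by concentrated distributions.

Entropies:
  H(A) = 2.2352 bits
  H(B) = 1.7965 bits
  H(C) = 0.9543 bits
  H(D) = 2.3219 bits

Ranking: D > A > B > C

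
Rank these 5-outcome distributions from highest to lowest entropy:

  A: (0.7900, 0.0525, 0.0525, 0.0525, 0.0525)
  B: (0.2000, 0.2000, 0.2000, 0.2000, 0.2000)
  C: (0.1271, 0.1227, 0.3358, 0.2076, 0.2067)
B > C > A

Key insight: Entropy is maximized by uniform distributions and minimized by concentrated distributions.

- Uniform distributions have maximum entropy log₂(5) = 2.3219 bits
- The more "peaked" or concentrated a distribution, the lower its entropy

Entropies:
  H(A) = 1.1615 bits
  H(B) = 2.3219 bits
  H(C) = 2.2194 bits

Ranking: B > C > A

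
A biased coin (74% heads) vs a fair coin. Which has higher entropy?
Fair coin

The fair coin is uniform (p=0.5), maximizing binary entropy at 1 bit. The biased coin has H(0.74) ≈ 0.827 bits — its outcome is more predictable, so its entropy is lower.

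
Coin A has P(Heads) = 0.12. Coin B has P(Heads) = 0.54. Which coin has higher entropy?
B

For binary distributions, entropy is maximized at p=0.5 and decreases as p moves toward 0 or 1.

H(A) = H(0.12) = 0.5294 bits
H(B) = H(0.54) = 0.9954 bits

Distribution B (p=0.54) is closer to uniform (p=0.5), so it has higher entropy.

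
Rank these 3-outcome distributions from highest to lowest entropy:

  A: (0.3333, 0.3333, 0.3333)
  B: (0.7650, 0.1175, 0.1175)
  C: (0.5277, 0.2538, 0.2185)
A > C > B

Key insight: Entropy is maximized by uniform distributions and minimized by concentrated distributions.

- Uniform distributions have maximum entropy log₂(3) = 1.5850 bits
- The more "peaked" or concentrated a distribution, the lower its entropy

Entropies:
  H(A) = 1.5850 bits
  H(B) = 1.0216 bits
  H(C) = 1.4682 bits

Ranking: A > C > B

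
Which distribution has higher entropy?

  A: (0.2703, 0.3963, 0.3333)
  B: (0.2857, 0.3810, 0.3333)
B

Both distributions are close to uniform, making this a harder comparison.

H(A) = 1.5677 bits
H(B) = 1.5751 bits

The distribution closer to uniform has higher entropy.
Answer: B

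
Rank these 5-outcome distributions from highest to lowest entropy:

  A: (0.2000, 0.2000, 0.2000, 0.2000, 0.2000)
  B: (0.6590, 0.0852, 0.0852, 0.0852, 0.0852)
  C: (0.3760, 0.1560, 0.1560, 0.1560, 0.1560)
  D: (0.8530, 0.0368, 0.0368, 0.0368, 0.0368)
A > C > B > D

Key insight: Entropy is maximized by uniform distributions and minimized by concentrated distributions.

Entropies:
  H(A) = 2.3219 bits
  H(B) = 1.6078 bits
  H(C) = 2.2032 bits
  H(D) = 0.8963 bits

Ranking: A > C > B > D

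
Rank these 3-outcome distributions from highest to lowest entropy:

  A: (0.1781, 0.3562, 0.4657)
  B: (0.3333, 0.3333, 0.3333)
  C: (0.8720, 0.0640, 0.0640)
B > A > C

Key insight: Entropy is maximized by uniform distributions and minimized by concentrated distributions.

- Uniform distributions have maximum entropy log₂(3) = 1.5850 bits
- The more "peaked" or concentrated a distribution, the lower its entropy

Entropies:
  H(A) = 1.4873 bits
  H(B) = 1.5850 bits
  H(C) = 0.6799 bits

Ranking: B > A > C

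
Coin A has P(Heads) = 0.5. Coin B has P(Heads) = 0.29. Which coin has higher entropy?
A

For binary distributions, entropy is maximized at p=0.5 and decreases as p moves toward 0 or 1.

H(A) = H(0.5) = 1.0000 bits
H(B) = H(0.29) = 0.8687 bits

Distribution A (p=0.5) is closer to uniform (p=0.5), so it has higher entropy.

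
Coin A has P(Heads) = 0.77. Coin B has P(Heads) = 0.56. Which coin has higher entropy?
B

For binary distributions, entropy is maximized at p=0.5 and decreases as p moves toward 0 or 1.

H(A) = H(0.77) = 0.7780 bits
H(B) = H(0.56) = 0.9896 bits

Distribution B (p=0.56) is closer to uniform (p=0.5), so it has higher entropy.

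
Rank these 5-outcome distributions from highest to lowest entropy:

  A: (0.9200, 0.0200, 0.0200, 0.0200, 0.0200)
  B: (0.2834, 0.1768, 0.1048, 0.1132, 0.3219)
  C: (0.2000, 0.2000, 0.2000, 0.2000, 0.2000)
C > B > A

Key insight: Entropy is maximized by uniform distributions and minimized by concentrated distributions.

- Uniform distributions have maximum entropy log₂(5) = 2.3219 bits
- The more "peaked" or concentrated a distribution, the lower its entropy

Entropies:
  H(A) = 0.5622 bits
  H(B) = 2.1806 bits
  H(C) = 2.3219 bits

Ranking: C > B > A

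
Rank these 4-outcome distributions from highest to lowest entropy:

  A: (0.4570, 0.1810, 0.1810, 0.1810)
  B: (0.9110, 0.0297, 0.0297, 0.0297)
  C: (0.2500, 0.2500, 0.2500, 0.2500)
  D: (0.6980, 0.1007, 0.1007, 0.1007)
C > A > D > B

Key insight: Entropy is maximized by uniform distributions and minimized by concentrated distributions.

Entropies:
  H(A) = 1.8553 bits
  H(B) = 0.5742 bits
  H(C) = 2.0000 bits
  H(D) = 1.3624 bits

Ranking: C > A > D > B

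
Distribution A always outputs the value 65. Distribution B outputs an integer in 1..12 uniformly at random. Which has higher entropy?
B

A is deterministic, so H(A) = 0. B is uniform over 12 outcomes, so H(B) = log₂(12) = 3.585 bits. Any distribution with genuine randomness has higher entropy than a deterministic one.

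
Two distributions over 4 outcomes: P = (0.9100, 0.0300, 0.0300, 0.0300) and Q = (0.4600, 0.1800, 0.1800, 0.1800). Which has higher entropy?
Q

P is highly concentrated on one outcome (91%), making it nearly deterministic. Q spreads its mass more evenly (max 46%). The more spread-out distribution has higher entropy: H(P) ≈ 0.579 bits, H(Q) ≈ 1.851 bits.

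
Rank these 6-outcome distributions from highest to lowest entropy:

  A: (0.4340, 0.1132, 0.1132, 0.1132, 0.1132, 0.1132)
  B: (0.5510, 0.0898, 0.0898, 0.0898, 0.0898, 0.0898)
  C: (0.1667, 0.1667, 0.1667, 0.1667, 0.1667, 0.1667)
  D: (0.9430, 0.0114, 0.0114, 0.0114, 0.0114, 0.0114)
C > A > B > D

Key insight: Entropy is maximized by uniform distributions and minimized by concentrated distributions.

Entropies:
  H(A) = 2.3016 bits
  H(B) = 2.0350 bits
  H(C) = 2.5850 bits
  H(D) = 0.4478 bits

Ranking: C > A > B > D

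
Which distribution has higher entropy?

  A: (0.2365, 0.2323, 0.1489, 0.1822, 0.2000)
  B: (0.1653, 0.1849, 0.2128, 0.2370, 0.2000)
B

Both distributions are close to uniform, making this a harder comparison.

H(A) = 2.3023 bits
H(B) = 2.3112 bits

The distribution closer to uniform has higher entropy.
Answer: B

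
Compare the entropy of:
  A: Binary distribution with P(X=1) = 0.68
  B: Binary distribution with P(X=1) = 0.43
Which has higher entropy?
B

For binary distributions, entropy is maximized at p=0.5 and decreases as p moves toward 0 or 1.

H(A) = H(0.68) = 0.9044 bits
H(B) = H(0.43) = 0.9858 bits

Distribution B (p=0.43) is closer to uniform (p=0.5), so it has higher entropy.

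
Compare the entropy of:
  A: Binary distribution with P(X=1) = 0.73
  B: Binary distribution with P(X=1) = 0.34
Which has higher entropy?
B

For binary distributions, entropy is maximized at p=0.5 and decreases as p moves toward 0 or 1.

H(A) = H(0.73) = 0.8415 bits
H(B) = H(0.34) = 0.9248 bits

Distribution B (p=0.34) is closer to uniform (p=0.5), so it has higher entropy.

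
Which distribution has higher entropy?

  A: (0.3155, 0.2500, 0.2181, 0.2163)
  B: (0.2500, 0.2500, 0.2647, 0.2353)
B

Both distributions are close to uniform, making this a harder comparison.

H(A) = 1.9821 bits
H(B) = 1.9988 bits

The distribution closer to uniform has higher entropy.
Answer: B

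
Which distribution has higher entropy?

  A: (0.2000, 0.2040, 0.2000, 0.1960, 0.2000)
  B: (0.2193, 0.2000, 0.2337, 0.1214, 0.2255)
A

Both distributions are close to uniform, making this a harder comparison.

H(A) = 2.3218 bits
H(B) = 2.2886 bits

The distribution closer to uniform has higher entropy.
Answer: A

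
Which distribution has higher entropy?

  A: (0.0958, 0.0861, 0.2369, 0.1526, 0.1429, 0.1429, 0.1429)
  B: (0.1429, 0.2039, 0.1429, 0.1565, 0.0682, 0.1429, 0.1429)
B

Both distributions are close to uniform, making this a harder comparison.

H(A) = 2.7381 bits
H(B) = 2.7549 bits

The distribution closer to uniform has higher entropy.
Answer: B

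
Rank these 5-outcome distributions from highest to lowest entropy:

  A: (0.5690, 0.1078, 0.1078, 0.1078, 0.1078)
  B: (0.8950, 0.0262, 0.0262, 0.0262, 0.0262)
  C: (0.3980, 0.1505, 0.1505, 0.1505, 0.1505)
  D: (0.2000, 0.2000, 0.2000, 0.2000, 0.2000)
D > C > A > B

Key insight: Entropy is maximized by uniform distributions and minimized by concentrated distributions.

Entropies:
  H(A) = 1.8482 bits
  H(B) = 0.6946 bits
  H(C) = 2.1738 bits
  H(D) = 2.3219 bits

Ranking: D > C > A > B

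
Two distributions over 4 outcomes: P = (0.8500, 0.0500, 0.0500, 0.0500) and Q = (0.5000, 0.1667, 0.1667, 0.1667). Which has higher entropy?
Q

P is highly concentrated on one outcome (85%), making it nearly deterministic. Q spreads its mass more evenly (max 50%). The more spread-out distribution has higher entropy: H(P) ≈ 0.848 bits, H(Q) ≈ 1.792 bits.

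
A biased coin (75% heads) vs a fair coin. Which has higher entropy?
Fair coin

The fair coin is uniform (p=0.5), maximizing binary entropy at 1 bit. The biased coin has H(0.75) ≈ 0.811 bits — its outcome is more predictable, so its entropy is lower.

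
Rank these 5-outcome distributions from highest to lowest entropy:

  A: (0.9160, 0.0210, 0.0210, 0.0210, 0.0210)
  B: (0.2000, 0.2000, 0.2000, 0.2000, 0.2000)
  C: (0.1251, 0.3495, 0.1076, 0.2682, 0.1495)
B > C > A

Key insight: Entropy is maximized by uniform distributions and minimized by concentrated distributions.

- Uniform distributions have maximum entropy log₂(5) = 2.3219 bits
- The more "peaked" or concentrated a distribution, the lower its entropy

Entropies:
  H(A) = 0.5841 bits
  H(B) = 2.3219 bits
  H(C) = 2.1706 bits

Ranking: B > C > A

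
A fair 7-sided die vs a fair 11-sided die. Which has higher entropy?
11-sided die

Both are uniform distributions; for uniform over n outcomes, H = log₂(n). H(7-sided) = log₂(7) = 2.807 bits and H(11-sided) = log₂(11) = 3.459 bits. More outcomes in a uniform distribution means higher entropy.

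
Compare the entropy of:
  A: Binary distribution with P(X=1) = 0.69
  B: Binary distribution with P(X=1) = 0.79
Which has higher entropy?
A

For binary distributions, entropy is maximized at p=0.5 and decreases as p moves toward 0 or 1.

H(A) = H(0.69) = 0.8932 bits
H(B) = H(0.79) = 0.7415 bits

Distribution A (p=0.69) is closer to uniform (p=0.5), so it has higher entropy.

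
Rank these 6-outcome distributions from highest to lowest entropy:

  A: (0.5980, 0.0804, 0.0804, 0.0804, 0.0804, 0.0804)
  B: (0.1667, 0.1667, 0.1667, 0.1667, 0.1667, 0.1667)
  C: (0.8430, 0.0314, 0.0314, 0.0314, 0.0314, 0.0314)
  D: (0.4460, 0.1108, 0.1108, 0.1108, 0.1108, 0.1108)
B > D > A > C

Key insight: Entropy is maximized by uniform distributions and minimized by concentrated distributions.

Entropies:
  H(A) = 1.9055 bits
  H(B) = 2.5850 bits
  H(C) = 0.9916 bits
  H(D) = 2.2779 bits

Ranking: B > D > A > C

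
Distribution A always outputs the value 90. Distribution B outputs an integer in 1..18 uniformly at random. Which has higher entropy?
B

A is deterministic, so H(A) = 0. B is uniform over 18 outcomes, so H(B) = log₂(18) = 4.170 bits. Any distribution with genuine randomness has higher entropy than a deterministic one.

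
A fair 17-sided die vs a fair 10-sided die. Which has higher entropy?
17-sided die

Both are uniform distributions; for uniform over n outcomes, H = log₂(n). H(17-sided) = log₂(17) = 4.087 bits and H(10-sided) = log₂(10) = 3.322 bits. More outcomes in a uniform distribution means higher entropy.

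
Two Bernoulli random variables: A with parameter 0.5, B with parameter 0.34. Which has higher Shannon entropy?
A

For binary distributions, entropy is maximized at p=0.5 and decreases as p moves toward 0 or 1.

H(A) = H(0.5) = 1.0000 bits
H(B) = H(0.34) = 0.9248 bits

Distribution A (p=0.5) is closer to uniform (p=0.5), so it has higher entropy.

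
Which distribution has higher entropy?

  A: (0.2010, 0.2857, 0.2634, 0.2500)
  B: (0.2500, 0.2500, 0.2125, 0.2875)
B

Both distributions are close to uniform, making this a harder comparison.

H(A) = 1.9886 bits
H(B) = 1.9918 bits

The distribution closer to uniform has higher entropy.
Answer: B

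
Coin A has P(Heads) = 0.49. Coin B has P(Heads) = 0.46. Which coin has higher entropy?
A

For binary distributions, entropy is maximized at p=0.5 and decreases as p moves toward 0 or 1.

H(A) = H(0.49) = 0.9997 bits
H(B) = H(0.46) = 0.9954 bits

Distribution A (p=0.49) is closer to uniform (p=0.5), so it has higher entropy.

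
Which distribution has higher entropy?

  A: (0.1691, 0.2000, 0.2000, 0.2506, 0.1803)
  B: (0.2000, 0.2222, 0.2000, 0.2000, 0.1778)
B

Both distributions are close to uniform, making this a harder comparison.

H(A) = 2.3083 bits
H(B) = 2.3184 bits

The distribution closer to uniform has higher entropy.
Answer: B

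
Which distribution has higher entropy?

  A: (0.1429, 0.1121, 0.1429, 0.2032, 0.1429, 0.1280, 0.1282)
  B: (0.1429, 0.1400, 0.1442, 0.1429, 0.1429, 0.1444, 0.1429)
B

Both distributions are close to uniform, making this a harder comparison.

H(A) = 2.7837 bits
H(B) = 2.8073 bits

The distribution closer to uniform has higher entropy.
Answer: B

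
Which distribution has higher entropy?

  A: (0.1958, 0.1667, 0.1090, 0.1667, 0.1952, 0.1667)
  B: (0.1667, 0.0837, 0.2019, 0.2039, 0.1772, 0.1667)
A

Both distributions are close to uniform, making this a harder comparison.

H(A) = 2.5617 bits
H(B) = 2.5374 bits

The distribution closer to uniform has higher entropy.
Answer: A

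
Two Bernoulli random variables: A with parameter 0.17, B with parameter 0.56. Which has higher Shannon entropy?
B

For binary distributions, entropy is maximized at p=0.5 and decreases as p moves toward 0 or 1.

H(A) = H(0.17) = 0.6577 bits
H(B) = H(0.56) = 0.9896 bits

Distribution B (p=0.56) is closer to uniform (p=0.5), so it has higher entropy.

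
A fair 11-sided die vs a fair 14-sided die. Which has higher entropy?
14-sided die

Both are uniform distributions; for uniform over n outcomes, H = log₂(n). H(11-sided) = log₂(11) = 3.459 bits and H(14-sided) = log₂(14) = 3.807 bits. More outcomes in a uniform distribution means higher entropy.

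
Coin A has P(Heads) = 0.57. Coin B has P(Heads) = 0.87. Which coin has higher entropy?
A

For binary distributions, entropy is maximized at p=0.5 and decreases as p moves toward 0 or 1.

H(A) = H(0.57) = 0.9858 bits
H(B) = H(0.87) = 0.5574 bits

Distribution A (p=0.57) is closer to uniform (p=0.5), so it has higher entropy.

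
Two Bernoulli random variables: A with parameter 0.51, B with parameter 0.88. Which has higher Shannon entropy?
A

For binary distributions, entropy is maximized at p=0.5 and decreases as p moves toward 0 or 1.

H(A) = H(0.51) = 0.9997 bits
H(B) = H(0.88) = 0.5294 bits

Distribution A (p=0.51) is closer to uniform (p=0.5), so it has higher entropy.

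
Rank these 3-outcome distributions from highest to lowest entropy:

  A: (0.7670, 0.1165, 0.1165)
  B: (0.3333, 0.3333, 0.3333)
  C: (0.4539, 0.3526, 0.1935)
B > C > A

Key insight: Entropy is maximized by uniform distributions and minimized by concentrated distributions.

- Uniform distributions have maximum entropy log₂(3) = 1.5850 bits
- The more "peaked" or concentrated a distribution, the lower its entropy

Entropies:
  H(A) = 1.0162 bits
  H(B) = 1.5850 bits
  H(C) = 1.5060 bits

Ranking: B > C > A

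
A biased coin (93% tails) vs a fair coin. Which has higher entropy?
Fair coin

The fair coin is uniform (p=0.5), maximizing binary entropy at 1 bit. The biased coin has H(0.93) ≈ 0.366 bits — its outcome is more predictable, so its entropy is lower.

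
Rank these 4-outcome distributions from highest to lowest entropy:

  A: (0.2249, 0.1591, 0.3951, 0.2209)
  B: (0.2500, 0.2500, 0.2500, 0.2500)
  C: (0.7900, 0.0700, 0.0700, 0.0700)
B > A > C

Key insight: Entropy is maximized by uniform distributions and minimized by concentrated distributions.

- Uniform distributions have maximum entropy log₂(4) = 2.0000 bits
- The more "peaked" or concentrated a distribution, the lower its entropy

Entropies:
  H(A) = 1.9166 bits
  H(B) = 2.0000 bits
  H(C) = 1.0743 bits

Ranking: B > A > C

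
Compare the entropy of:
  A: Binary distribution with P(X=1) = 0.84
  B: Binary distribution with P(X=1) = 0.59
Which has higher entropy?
B

For binary distributions, entropy is maximized at p=0.5 and decreases as p moves toward 0 or 1.

H(A) = H(0.84) = 0.6343 bits
H(B) = H(0.59) = 0.9765 bits

Distribution B (p=0.59) is closer to uniform (p=0.5), so it has higher entropy.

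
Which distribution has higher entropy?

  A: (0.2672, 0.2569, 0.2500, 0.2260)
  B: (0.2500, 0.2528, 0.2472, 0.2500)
B

Both distributions are close to uniform, making this a harder comparison.

H(A) = 1.9973 bits
H(B) = 2.0000 bits

The distribution closer to uniform has higher entropy.
Answer: B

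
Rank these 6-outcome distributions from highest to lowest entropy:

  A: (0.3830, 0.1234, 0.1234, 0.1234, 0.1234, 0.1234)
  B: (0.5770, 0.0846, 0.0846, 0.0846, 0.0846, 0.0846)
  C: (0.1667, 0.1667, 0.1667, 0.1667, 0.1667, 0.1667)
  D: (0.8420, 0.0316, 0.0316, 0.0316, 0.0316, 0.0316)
C > A > B > D

Key insight: Entropy is maximized by uniform distributions and minimized by concentrated distributions.

Entropies:
  H(A) = 2.3928 bits
  H(B) = 1.9650 bits
  H(C) = 2.5850 bits
  H(D) = 0.9964 bits

Ranking: C > A > B > D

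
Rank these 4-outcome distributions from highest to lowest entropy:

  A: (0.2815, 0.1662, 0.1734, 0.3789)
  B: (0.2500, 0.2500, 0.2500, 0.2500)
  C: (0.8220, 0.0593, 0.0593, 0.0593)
B > A > C

Key insight: Entropy is maximized by uniform distributions and minimized by concentrated distributions.

- Uniform distributions have maximum entropy log₂(4) = 2.0000 bits
- The more "peaked" or concentrated a distribution, the lower its entropy

Entropies:
  H(A) = 1.9139 bits
  H(B) = 2.0000 bits
  H(C) = 0.9578 bits

Ranking: B > A > C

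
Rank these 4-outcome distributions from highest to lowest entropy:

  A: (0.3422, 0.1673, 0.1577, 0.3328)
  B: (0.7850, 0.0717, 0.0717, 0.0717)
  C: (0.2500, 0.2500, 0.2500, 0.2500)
C > A > B

Key insight: Entropy is maximized by uniform distributions and minimized by concentrated distributions.

- Uniform distributions have maximum entropy log₂(4) = 2.0000 bits
- The more "peaked" or concentrated a distribution, the lower its entropy

Entropies:
  H(A) = 1.9094 bits
  H(B) = 1.0917 bits
  H(C) = 2.0000 bits

Ranking: C > A > B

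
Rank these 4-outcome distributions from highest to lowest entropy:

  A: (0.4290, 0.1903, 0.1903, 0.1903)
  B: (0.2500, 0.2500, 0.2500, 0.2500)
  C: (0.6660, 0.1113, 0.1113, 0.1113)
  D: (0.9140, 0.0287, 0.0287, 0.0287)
B > A > C > D

Key insight: Entropy is maximized by uniform distributions and minimized by concentrated distributions.

Entropies:
  H(A) = 1.8904 bits
  H(B) = 2.0000 bits
  H(C) = 1.4483 bits
  H(D) = 0.5593 bits

Ranking: B > A > C > D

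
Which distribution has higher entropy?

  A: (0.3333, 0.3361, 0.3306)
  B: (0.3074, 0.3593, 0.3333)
A

Both distributions are close to uniform, making this a harder comparison.

H(A) = 1.5849 bits
H(B) = 1.5821 bits

The distribution closer to uniform has higher entropy.
Answer: A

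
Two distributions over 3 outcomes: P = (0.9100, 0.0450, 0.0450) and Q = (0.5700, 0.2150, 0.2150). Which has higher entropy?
Q

P is highly concentrated on one outcome (91%), making it nearly deterministic. Q spreads its mass more evenly (max 57%). The more spread-out distribution has higher entropy: H(P) ≈ 0.526 bits, H(Q) ≈ 1.416 bits.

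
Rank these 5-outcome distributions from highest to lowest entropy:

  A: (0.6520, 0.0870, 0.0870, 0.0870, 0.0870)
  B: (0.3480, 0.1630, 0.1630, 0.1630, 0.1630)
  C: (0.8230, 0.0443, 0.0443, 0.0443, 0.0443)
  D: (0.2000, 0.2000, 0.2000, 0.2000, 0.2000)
D > B > A > C

Key insight: Entropy is maximized by uniform distributions and minimized by concentrated distributions.

Entropies:
  H(A) = 1.6283 bits
  H(B) = 2.2363 bits
  H(C) = 1.0275 bits
  H(D) = 2.3219 bits

Ranking: D > B > A > C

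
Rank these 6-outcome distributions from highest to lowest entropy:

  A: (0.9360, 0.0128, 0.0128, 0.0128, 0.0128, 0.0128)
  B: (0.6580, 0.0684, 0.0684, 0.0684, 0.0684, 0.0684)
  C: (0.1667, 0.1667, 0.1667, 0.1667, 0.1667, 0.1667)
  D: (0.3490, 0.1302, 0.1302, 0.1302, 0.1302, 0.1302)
C > D > B > A

Key insight: Entropy is maximized by uniform distributions and minimized by concentrated distributions.

Entropies:
  H(A) = 0.4917 bits
  H(B) = 1.7208 bits
  H(C) = 2.5850 bits
  H(D) = 2.4447 bits

Ranking: C > D > B > A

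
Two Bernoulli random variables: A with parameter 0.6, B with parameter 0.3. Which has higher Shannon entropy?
A

For binary distributions, entropy is maximized at p=0.5 and decreases as p moves toward 0 or 1.

H(A) = H(0.6) = 0.9710 bits
H(B) = H(0.3) = 0.8813 bits

Distribution A (p=0.6) is closer to uniform (p=0.5), so it has higher entropy.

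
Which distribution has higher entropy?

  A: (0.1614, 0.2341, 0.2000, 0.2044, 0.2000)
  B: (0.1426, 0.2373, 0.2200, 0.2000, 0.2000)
A

Both distributions are close to uniform, making this a harder comparison.

H(A) = 2.3121 bits
H(B) = 2.3026 bits

The distribution closer to uniform has higher entropy.
Answer: A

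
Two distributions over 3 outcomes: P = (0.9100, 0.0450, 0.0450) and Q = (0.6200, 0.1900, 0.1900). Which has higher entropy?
Q

P is highly concentrated on one outcome (91%), making it nearly deterministic. Q spreads its mass more evenly (max 62%). The more spread-out distribution has higher entropy: H(P) ≈ 0.526 bits, H(Q) ≈ 1.338 bits.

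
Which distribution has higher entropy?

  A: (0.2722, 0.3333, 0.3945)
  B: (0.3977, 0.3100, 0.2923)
B

Both distributions are close to uniform, making this a harder comparison.

H(A) = 1.5687 bits
H(B) = 1.5715 bits

The distribution closer to uniform has higher entropy.
Answer: B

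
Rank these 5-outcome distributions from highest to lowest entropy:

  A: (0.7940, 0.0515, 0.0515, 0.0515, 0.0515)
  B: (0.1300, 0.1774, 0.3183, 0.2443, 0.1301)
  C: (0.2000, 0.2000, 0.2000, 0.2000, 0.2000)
C > B > A

Key insight: Entropy is maximized by uniform distributions and minimized by concentrated distributions.

- Uniform distributions have maximum entropy log₂(5) = 2.3219 bits
- The more "peaked" or concentrated a distribution, the lower its entropy

Entropies:
  H(A) = 1.1458 bits
  H(B) = 2.2304 bits
  H(C) = 2.3219 bits

Ranking: C > B > A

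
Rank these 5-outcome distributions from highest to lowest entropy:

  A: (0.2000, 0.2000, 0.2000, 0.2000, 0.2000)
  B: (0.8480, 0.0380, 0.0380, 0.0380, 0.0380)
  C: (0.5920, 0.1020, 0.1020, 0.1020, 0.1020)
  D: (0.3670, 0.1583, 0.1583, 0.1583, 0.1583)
A > D > C > B

Key insight: Entropy is maximized by uniform distributions and minimized by concentrated distributions.

Entropies:
  H(A) = 2.3219 bits
  H(B) = 0.9188 bits
  H(C) = 1.7914 bits
  H(D) = 2.2143 bits

Ranking: A > D > C > B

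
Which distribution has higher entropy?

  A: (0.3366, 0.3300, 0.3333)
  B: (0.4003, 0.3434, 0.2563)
A

Both distributions are close to uniform, making this a harder comparison.

H(A) = 1.5849 bits
H(B) = 1.5617 bits

The distribution closer to uniform has higher entropy.
Answer: A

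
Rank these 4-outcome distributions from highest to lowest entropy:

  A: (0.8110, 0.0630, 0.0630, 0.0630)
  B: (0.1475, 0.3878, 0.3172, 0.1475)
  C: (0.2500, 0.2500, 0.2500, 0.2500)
C > B > A

Key insight: Entropy is maximized by uniform distributions and minimized by concentrated distributions.

- Uniform distributions have maximum entropy log₂(4) = 2.0000 bits
- The more "peaked" or concentrated a distribution, the lower its entropy

Entropies:
  H(A) = 0.9989 bits
  H(B) = 1.8700 bits
  H(C) = 2.0000 bits

Ranking: C > B > A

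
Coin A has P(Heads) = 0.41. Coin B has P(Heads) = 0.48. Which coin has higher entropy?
B

For binary distributions, entropy is maximized at p=0.5 and decreases as p moves toward 0 or 1.

H(A) = H(0.41) = 0.9765 bits
H(B) = H(0.48) = 0.9988 bits

Distribution B (p=0.48) is closer to uniform (p=0.5), so it has higher entropy.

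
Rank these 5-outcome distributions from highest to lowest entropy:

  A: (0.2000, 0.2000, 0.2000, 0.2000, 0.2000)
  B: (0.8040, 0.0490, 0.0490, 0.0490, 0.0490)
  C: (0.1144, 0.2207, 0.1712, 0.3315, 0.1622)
A > C > B

Key insight: Entropy is maximized by uniform distributions and minimized by concentrated distributions.

- Uniform distributions have maximum entropy log₂(5) = 2.3219 bits
- The more "peaked" or concentrated a distribution, the lower its entropy

Entropies:
  H(A) = 2.3219 bits
  H(B) = 1.1059 bits
  H(C) = 2.2285 bits

Ranking: A > C > B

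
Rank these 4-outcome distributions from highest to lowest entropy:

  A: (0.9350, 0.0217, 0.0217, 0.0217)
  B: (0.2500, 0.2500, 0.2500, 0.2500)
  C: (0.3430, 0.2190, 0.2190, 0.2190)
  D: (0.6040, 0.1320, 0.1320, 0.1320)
B > C > D > A

Key insight: Entropy is maximized by uniform distributions and minimized by concentrated distributions.

Entropies:
  H(A) = 0.4500 bits
  H(B) = 2.0000 bits
  H(C) = 1.9690 bits
  H(D) = 1.5962 bits

Ranking: B > C > D > A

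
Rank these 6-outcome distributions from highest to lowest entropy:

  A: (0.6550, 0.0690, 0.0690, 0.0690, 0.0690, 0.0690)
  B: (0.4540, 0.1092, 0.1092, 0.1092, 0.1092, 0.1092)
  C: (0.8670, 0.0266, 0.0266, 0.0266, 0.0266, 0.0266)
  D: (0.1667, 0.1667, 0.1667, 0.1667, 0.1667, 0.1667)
D > B > A > C

Key insight: Entropy is maximized by uniform distributions and minimized by concentrated distributions.

Entropies:
  H(A) = 1.7306 bits
  H(B) = 2.2617 bits
  H(C) = 0.8744 bits
  H(D) = 2.5850 bits

Ranking: D > B > A > C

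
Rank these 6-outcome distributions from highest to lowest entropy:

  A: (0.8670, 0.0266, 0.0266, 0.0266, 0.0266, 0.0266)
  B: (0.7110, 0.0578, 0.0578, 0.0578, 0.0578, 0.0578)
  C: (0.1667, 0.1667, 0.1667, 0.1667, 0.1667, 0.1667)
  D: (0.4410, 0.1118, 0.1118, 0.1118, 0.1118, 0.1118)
C > D > B > A

Key insight: Entropy is maximized by uniform distributions and minimized by concentrated distributions.

Entropies:
  H(A) = 0.8744 bits
  H(B) = 1.5385 bits
  H(C) = 2.5850 bits
  H(D) = 2.2879 bits

Ranking: C > D > B > A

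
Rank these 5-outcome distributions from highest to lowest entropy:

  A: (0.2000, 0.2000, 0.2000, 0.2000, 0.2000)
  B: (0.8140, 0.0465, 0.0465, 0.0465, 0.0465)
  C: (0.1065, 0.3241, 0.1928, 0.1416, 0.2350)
A > C > B

Key insight: Entropy is maximized by uniform distributions and minimized by concentrated distributions.

- Uniform distributions have maximum entropy log₂(5) = 2.3219 bits
- The more "peaked" or concentrated a distribution, the lower its entropy

Entropies:
  H(A) = 2.3219 bits
  H(B) = 1.0650 bits
  H(C) = 2.2191 bits

Ranking: A > C > B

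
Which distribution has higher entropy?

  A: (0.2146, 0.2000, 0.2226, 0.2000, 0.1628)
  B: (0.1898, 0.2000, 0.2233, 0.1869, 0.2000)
B

Both distributions are close to uniform, making this a harder comparison.

H(A) = 2.3141 bits
H(B) = 2.3190 bits

The distribution closer to uniform has higher entropy.
Answer: B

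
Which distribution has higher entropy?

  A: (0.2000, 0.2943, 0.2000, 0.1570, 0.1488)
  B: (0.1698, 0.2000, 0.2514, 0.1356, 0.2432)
B

Both distributions are close to uniform, making this a harder comparison.

H(A) = 2.2763 bits
H(B) = 2.2865 bits

The distribution closer to uniform has higher entropy.
Answer: B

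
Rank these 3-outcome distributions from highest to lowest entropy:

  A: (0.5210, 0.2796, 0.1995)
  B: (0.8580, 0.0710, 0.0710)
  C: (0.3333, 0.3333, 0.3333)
C > A > B

Key insight: Entropy is maximized by uniform distributions and minimized by concentrated distributions.

- Uniform distributions have maximum entropy log₂(3) = 1.5850 bits
- The more "peaked" or concentrated a distribution, the lower its entropy

Entropies:
  H(A) = 1.4681 bits
  H(B) = 0.7315 bits
  H(C) = 1.5850 bits

Ranking: C > A > B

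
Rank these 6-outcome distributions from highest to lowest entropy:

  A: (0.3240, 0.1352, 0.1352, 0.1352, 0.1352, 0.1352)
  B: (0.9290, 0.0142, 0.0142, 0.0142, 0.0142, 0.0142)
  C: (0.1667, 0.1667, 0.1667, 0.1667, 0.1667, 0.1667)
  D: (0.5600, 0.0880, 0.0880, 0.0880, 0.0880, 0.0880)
C > A > D > B

Key insight: Entropy is maximized by uniform distributions and minimized by concentrated distributions.

Entropies:
  H(A) = 2.4783 bits
  H(B) = 0.5345 bits
  H(C) = 2.5850 bits
  H(D) = 2.0112 bits

Ranking: C > A > D > B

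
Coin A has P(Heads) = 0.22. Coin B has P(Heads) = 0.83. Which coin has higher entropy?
A

For binary distributions, entropy is maximized at p=0.5 and decreases as p moves toward 0 or 1.

H(A) = H(0.22) = 0.7602 bits
H(B) = H(0.83) = 0.6577 bits

Distribution A (p=0.22) is closer to uniform (p=0.5), so it has higher entropy.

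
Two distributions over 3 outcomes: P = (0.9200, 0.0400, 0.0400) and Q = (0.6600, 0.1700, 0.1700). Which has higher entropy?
Q

P is highly concentrated on one outcome (92%), making it nearly deterministic. Q spreads its mass more evenly (max 66%). The more spread-out distribution has higher entropy: H(P) ≈ 0.482 bits, H(Q) ≈ 1.265 bits.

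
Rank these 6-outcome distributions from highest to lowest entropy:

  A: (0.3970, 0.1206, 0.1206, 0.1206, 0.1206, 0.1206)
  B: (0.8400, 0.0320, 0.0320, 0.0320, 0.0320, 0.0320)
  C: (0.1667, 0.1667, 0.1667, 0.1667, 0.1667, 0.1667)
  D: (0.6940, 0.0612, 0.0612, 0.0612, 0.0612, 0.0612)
C > A > D > B

Key insight: Entropy is maximized by uniform distributions and minimized by concentrated distributions.

Entropies:
  H(A) = 2.3693 bits
  H(B) = 1.0058 bits
  H(C) = 2.5850 bits
  H(D) = 1.5990 bits

Ranking: C > A > D > B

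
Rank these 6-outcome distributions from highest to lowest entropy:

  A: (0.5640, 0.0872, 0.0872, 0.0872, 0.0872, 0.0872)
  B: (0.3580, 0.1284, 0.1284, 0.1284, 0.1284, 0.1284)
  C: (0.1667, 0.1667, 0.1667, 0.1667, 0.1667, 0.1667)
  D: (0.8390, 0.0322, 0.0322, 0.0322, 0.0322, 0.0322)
C > B > A > D

Key insight: Entropy is maximized by uniform distributions and minimized by concentrated distributions.

Entropies:
  H(A) = 2.0005 bits
  H(B) = 2.4317 bits
  H(C) = 2.5850 bits
  H(D) = 1.0105 bits

Ranking: C > B > A > D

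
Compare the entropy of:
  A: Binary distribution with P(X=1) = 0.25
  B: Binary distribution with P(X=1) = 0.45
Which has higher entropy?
B

For binary distributions, entropy is maximized at p=0.5 and decreases as p moves toward 0 or 1.

H(A) = H(0.25) = 0.8113 bits
H(B) = H(0.45) = 0.9928 bits

Distribution B (p=0.45) is closer to uniform (p=0.5), so it has higher entropy.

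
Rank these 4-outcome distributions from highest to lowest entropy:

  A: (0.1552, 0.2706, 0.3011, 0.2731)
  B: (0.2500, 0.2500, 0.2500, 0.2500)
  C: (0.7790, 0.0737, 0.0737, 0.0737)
B > A > C

Key insight: Entropy is maximized by uniform distributions and minimized by concentrated distributions.

- Uniform distributions have maximum entropy log₂(4) = 2.0000 bits
- The more "peaked" or concentrated a distribution, the lower its entropy

Entropies:
  H(A) = 1.9602 bits
  H(B) = 2.0000 bits
  H(C) = 1.1123 bits

Ranking: B > A > C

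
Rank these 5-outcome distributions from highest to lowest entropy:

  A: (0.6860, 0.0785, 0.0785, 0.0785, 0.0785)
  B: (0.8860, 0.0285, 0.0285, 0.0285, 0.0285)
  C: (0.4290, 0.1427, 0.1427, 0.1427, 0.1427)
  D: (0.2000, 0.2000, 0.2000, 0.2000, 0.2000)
D > C > A > B

Key insight: Entropy is maximized by uniform distributions and minimized by concentrated distributions.

Entropies:
  H(A) = 1.5257 bits
  H(B) = 0.7399 bits
  H(C) = 2.1274 bits
  H(D) = 2.3219 bits

Ranking: D > C > A > B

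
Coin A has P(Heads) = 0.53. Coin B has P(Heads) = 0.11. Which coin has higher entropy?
A

For binary distributions, entropy is maximized at p=0.5 and decreases as p moves toward 0 or 1.

H(A) = H(0.53) = 0.9974 bits
H(B) = H(0.11) = 0.4999 bits

Distribution A (p=0.53) is closer to uniform (p=0.5), so it has higher entropy.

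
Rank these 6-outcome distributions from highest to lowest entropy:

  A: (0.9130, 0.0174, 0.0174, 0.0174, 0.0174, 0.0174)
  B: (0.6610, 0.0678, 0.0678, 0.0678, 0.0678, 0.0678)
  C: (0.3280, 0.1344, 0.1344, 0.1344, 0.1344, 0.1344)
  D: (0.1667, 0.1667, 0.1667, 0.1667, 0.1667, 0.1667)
D > C > B > A

Key insight: Entropy is maximized by uniform distributions and minimized by concentrated distributions.

Entropies:
  H(A) = 0.6284 bits
  H(B) = 1.7110 bits
  H(C) = 2.4732 bits
  H(D) = 2.5850 bits

Ranking: D > C > B > A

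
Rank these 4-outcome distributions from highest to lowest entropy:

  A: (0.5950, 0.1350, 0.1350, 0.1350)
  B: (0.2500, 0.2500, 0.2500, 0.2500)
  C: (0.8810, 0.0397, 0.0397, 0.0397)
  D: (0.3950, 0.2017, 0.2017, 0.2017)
B > D > A > C

Key insight: Entropy is maximized by uniform distributions and minimized by concentrated distributions.

Entropies:
  H(A) = 1.6157 bits
  H(B) = 2.0000 bits
  H(C) = 0.7151 bits
  H(D) = 1.9269 bits

Ranking: B > D > A > C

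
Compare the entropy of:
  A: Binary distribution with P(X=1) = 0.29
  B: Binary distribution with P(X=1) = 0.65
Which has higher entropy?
B

For binary distributions, entropy is maximized at p=0.5 and decreases as p moves toward 0 or 1.

H(A) = H(0.29) = 0.8687 bits
H(B) = H(0.65) = 0.9341 bits

Distribution B (p=0.65) is closer to uniform (p=0.5), so it has higher entropy.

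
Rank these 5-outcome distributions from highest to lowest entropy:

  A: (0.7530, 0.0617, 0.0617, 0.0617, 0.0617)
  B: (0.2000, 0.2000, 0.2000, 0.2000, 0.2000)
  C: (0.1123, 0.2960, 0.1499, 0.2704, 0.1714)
B > C > A

Key insight: Entropy is maximized by uniform distributions and minimized by concentrated distributions.

- Uniform distributions have maximum entropy log₂(5) = 2.3219 bits
- The more "peaked" or concentrated a distribution, the lower its entropy

Entropies:
  H(A) = 1.3005 bits
  H(B) = 2.3219 bits
  H(C) = 2.2309 bits

Ranking: B > C > A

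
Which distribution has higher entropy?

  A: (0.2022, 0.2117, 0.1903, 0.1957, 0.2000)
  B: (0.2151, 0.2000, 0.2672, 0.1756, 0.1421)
A

Both distributions are close to uniform, making this a harder comparison.

H(A) = 2.3210 bits
H(B) = 2.2907 bits

The distribution closer to uniform has higher entropy.
Answer: A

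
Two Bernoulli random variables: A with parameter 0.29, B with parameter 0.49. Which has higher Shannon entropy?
B

For binary distributions, entropy is maximized at p=0.5 and decreases as p moves toward 0 or 1.

H(A) = H(0.29) = 0.8687 bits
H(B) = H(0.49) = 0.9997 bits

Distribution B (p=0.49) is closer to uniform (p=0.5), so it has higher entropy.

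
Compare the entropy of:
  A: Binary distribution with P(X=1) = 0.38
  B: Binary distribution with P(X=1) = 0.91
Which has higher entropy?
A

For binary distributions, entropy is maximized at p=0.5 and decreases as p moves toward 0 or 1.

H(A) = H(0.38) = 0.9580 bits
H(B) = H(0.91) = 0.4365 bits

Distribution A (p=0.38) is closer to uniform (p=0.5), so it has higher entropy.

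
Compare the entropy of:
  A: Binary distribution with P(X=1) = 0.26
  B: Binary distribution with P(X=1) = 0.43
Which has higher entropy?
B

For binary distributions, entropy is maximized at p=0.5 and decreases as p moves toward 0 or 1.

H(A) = H(0.26) = 0.8267 bits
H(B) = H(0.43) = 0.9858 bits

Distribution B (p=0.43) is closer to uniform (p=0.5), so it has higher entropy.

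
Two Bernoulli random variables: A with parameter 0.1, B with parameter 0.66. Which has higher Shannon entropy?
B

For binary distributions, entropy is maximized at p=0.5 and decreases as p moves toward 0 or 1.

H(A) = H(0.1) = 0.4690 bits
H(B) = H(0.66) = 0.9248 bits

Distribution B (p=0.66) is closer to uniform (p=0.5), so it has higher entropy.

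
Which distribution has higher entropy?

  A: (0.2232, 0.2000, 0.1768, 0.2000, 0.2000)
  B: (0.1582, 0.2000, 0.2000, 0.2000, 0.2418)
A

Both distributions are close to uniform, making this a harder comparison.

H(A) = 2.3180 bits
H(B) = 2.3092 bits

The distribution closer to uniform has higher entropy.
Answer: A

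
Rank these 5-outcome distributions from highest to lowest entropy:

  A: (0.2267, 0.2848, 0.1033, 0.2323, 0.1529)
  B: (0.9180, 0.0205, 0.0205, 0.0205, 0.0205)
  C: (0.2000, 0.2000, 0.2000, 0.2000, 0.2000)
C > A > B

Key insight: Entropy is maximized by uniform distributions and minimized by concentrated distributions.

- Uniform distributions have maximum entropy log₂(5) = 2.3219 bits
- The more "peaked" or concentrated a distribution, the lower its entropy

Entropies:
  H(A) = 2.2432 bits
  H(B) = 0.5732 bits
  H(C) = 2.3219 bits

Ranking: C > A > B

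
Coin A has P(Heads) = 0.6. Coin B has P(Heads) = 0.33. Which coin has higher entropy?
A

For binary distributions, entropy is maximized at p=0.5 and decreases as p moves toward 0 or 1.

H(A) = H(0.6) = 0.9710 bits
H(B) = H(0.33) = 0.9149 bits

Distribution A (p=0.6) is closer to uniform (p=0.5), so it has higher entropy.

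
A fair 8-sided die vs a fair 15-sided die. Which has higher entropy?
15-sided die

Both are uniform distributions; for uniform over n outcomes, H = log₂(n). H(8-sided) = log₂(8) = 3.000 bits and H(15-sided) = log₂(15) = 3.907 bits. More outcomes in a uniform distribution means higher entropy.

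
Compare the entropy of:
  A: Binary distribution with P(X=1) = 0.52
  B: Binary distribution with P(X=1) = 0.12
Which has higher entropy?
A

For binary distributions, entropy is maximized at p=0.5 and decreases as p moves toward 0 or 1.

H(A) = H(0.52) = 0.9988 bits
H(B) = H(0.12) = 0.5294 bits

Distribution A (p=0.52) is closer to uniform (p=0.5), so it has higher entropy.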